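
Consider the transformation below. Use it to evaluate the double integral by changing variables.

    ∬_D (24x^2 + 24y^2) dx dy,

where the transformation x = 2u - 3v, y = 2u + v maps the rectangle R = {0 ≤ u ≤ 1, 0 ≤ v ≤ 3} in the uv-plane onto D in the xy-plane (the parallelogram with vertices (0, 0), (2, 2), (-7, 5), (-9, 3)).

Compute the Jacobian determinant of (x, y) with respect to (u, v):

    ∂(x,y)/∂(u,v) = | 2  -3 | = (2)(1) - (-3)(2) = 8.
                   | 2  1 |

Its absolute value is |J| = 8 (the area scaling factor).

Substituting x = 2u - 3v, y = 2u + v into the integrand,

    24x^2 + 24y^2 → 192u^2 - 192u v + 240v^2,

so the integral becomes

    ∬_R (192u^2 - 192u v + 240v^2) · |J| du dv = ∫_0^1 ∫_0^3 (1536u^2 - 1536u v + 1920v^2) dv du.

Inner (v): 4608u^2 - 6912u + 17280.
Outer (u): 15360.

Therefore ∬_D (24x^2 + 24y^2) dx dy = 15360.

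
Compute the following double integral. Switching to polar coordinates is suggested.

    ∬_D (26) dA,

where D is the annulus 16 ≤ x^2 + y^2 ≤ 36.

The region D is 4 ≤ r ≤ 6, 0 ≤ θ ≤ 2π in polar coordinates, where x = r cos(θ), y = r sin(θ), and dA = r dr dθ.

Under the substitution, the integrand becomes 26, so

    ∬_D (26) dA = ∫_{0}^{2π} ∫_{4}^{6} (26) · r dr dθ.

Inner integral (in r): ∫_{4}^{6} (26) · r dr = 260.

Outer integral (in θ): ∫_{0}^{2π} (260) dθ = 520π.

Therefore ∬_D (26) dA = 520π.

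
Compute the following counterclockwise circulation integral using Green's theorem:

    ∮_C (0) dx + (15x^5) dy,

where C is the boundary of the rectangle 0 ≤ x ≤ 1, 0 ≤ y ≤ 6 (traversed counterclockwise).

Green's theorem converts the closed line integral into a double integral over the enclosed region D:

    ∮_C P dx + Q dy = ∬_D (∂Q/∂x - ∂P/∂y) dA.

Here P = 0, Q = 15x^5, so

    ∂Q/∂x = 75x^4,    ∂P/∂y = 0,
    ∂Q/∂x - ∂P/∂y = 75x^4.

D is the region 0 ≤ x ≤ 1, 0 ≤ y ≤ 6. Evaluating the double integral:

    ∬_D (75x^4) dA = ∫_0^{1} ∫_0^{6} (75x^4) dy dx.

Inner (y from 0 to 6): 450x^4.
Outer (x from 0 to 1): 90.

Therefore ∮_C P dx + Q dy = 90.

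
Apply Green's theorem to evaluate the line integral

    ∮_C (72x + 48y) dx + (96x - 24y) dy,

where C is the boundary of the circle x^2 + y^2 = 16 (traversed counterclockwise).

Green's theorem converts the closed line integral into a double integral over the enclosed region D:

    ∮_C P dx + Q dy = ∬_D (∂Q/∂x - ∂P/∂y) dA.

Here P = 72x + 48y, Q = 96x - 24y, so

    ∂Q/∂x = 96,    ∂P/∂y = 48,
    ∂Q/∂x - ∂P/∂y = 48.

D is the region x^2 + y^2 ≤ 16. Evaluating the double integral:

In polar coordinates (x = r cos θ, y = r sin θ, dA = r dr dθ) the integrand becomes 48, so

    ∬_D (48) dA = ∫_0^{2π} ∫_0^{4} (48) · r dr dθ.

Inner (r from 0 to 4): 384.
Outer (θ from 0 to 2π): 768π.

Therefore ∮_C P dx + Q dy = 768π.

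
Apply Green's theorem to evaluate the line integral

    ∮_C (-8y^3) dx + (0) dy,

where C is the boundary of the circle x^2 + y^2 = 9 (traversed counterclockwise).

Green's theorem converts the closed line integral into a double integral over the enclosed region D:

    ∮_C P dx + Q dy = ∬_D (∂Q/∂x - ∂P/∂y) dA.

Here P = -8y^3, Q = 0, so

    ∂Q/∂x = 0,    ∂P/∂y = -24y^2,
    ∂Q/∂x - ∂P/∂y = 24y^2.

D is the region x^2 + y^2 ≤ 9. Evaluating the double integral:

In polar coordinates (x = r cos θ, y = r sin θ, dA = r dr dθ) the integrand becomes 24r^2sin(θ)^2, so

    ∬_D (24y^2) dA = ∫_0^{2π} ∫_0^{3} (24r^2sin(θ)^2) · r dr dθ.

Inner (r from 0 to 3): 486sin(θ)^2.
Outer (θ from 0 to 2π): 486π.

Therefore ∮_C P dx + Q dy = 486π.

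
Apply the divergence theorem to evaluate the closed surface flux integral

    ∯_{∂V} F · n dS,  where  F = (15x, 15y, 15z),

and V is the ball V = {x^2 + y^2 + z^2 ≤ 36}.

By the divergence theorem,

    ∯_{∂V} F · n dS = ∭_V (∇ · F) dV.

Compute the divergence:
    ∇ · F = ∂F_x/∂x + ∂F_y/∂y + ∂F_z/∂z = 15 + 15 + 15 = 45.

In spherical coordinates, x = ρ sin(φ) cos(θ), y = ρ sin(φ) sin(θ), z = ρ cos(φ), dV = ρ^2 sin(φ) dρ dφ dθ, with 0 ≤ ρ ≤ 6, 0 ≤ φ ≤ π, 0 ≤ θ ≤ 2π.

The integrand, after substitution and multiplying by the volume element, becomes (45) · ρ^2 sin(φ), so

    ∭_V (∇·F) dV = ∫_0^{2π} ∫_0^{π} ∫_0^{6} (45) · ρ^2 sin(φ) dρ dφ dθ.

Inner (ρ from 0 to 6): 3240sin(φ).
Middle (φ from 0 to π): 6480.
Outer (θ from 0 to 2π): 12960π.

Therefore ∯_{∂V} F · n dS = 12960π.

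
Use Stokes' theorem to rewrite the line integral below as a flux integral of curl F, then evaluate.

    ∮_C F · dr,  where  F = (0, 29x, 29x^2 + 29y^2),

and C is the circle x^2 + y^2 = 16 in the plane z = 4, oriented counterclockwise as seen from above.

Let S be the flat disk x^2 + y^2 ≤ 16 in the plane z = 4, with upward unit normal n̂ = ẑ. By Stokes' theorem,

    ∮_C F · dr = ∬_S (∇ × F) · n̂ dS = ∬_D (curl F)_z dA,

where D is the disk x^2 + y^2 ≤ 16.

Compute the curl of F = (0, 29x, 29x^2 + 29y^2):
    (∇ × F)_x = ∂F_z/∂y - ∂F_y/∂z = 58y,
    (∇ × F)_y = ∂F_x/∂z - ∂F_z/∂x = -58x,
    (∇ × F)_z = ∂F_y/∂x - ∂F_x/∂y = 29.

On z = 4, (curl F)_z = 29.

Convert to polar (x = r cos θ, y = r sin θ, dA = r dr dθ); the integrand becomes 29, so

    ∬_D (curl F)_z dA = ∫_0^{2π} ∫_0^{4} (29) · r dr dθ.

Inner (r from 0 to 4): 232.
Outer (θ from 0 to 2π): 464π.

Therefore ∮_C F · dr = 464π.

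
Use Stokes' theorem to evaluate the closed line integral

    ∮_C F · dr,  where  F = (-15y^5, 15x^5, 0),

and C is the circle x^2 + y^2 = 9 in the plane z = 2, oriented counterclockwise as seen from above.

Let S be the flat disk x^2 + y^2 ≤ 9 in the plane z = 2, with upward unit normal n̂ = ẑ. By Stokes' theorem,

    ∮_C F · dr = ∬_S (∇ × F) · n̂ dS = ∬_D (curl F)_z dA,

where D is the disk x^2 + y^2 ≤ 9.

Compute the curl of F = (-15y^5, 15x^5, 0):
    (∇ × F)_x = ∂F_z/∂y - ∂F_y/∂z = 0,
    (∇ × F)_y = ∂F_x/∂z - ∂F_z/∂x = 0,
    (∇ × F)_z = ∂F_y/∂x - ∂F_x/∂y = 75x^4 + 75y^4.

On z = 2, (curl F)_z = 75x^4 + 75y^4.

Convert to polar (x = r cos θ, y = r sin θ, dA = r dr dθ); the integrand becomes 75r^4(sin(θ)^4 + cos(θ)^4), so

    ∬_D (curl F)_z dA = ∫_0^{2π} ∫_0^{3} (75r^4(sin(θ)^4 + cos(θ)^4)) · r dr dθ.

Inner (r from 0 to 3): 18225sin(θ)^4/2 + 18225cos(θ)^4/2.
Outer (θ from 0 to 2π): 54675π/4.

Therefore ∮_C F · dr = 54675π/4.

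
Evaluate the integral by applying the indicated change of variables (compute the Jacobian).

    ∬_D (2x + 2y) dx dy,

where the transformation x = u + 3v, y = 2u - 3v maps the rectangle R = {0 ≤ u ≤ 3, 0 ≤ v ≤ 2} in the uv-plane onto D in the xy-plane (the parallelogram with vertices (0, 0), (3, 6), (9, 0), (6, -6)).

Compute the Jacobian determinant of (x, y) with respect to (u, v):

    ∂(x,y)/∂(u,v) = | 1  3 | = (1)(-3) - (3)(2) = -9.
                   | 2  -3 |

Its absolute value is |J| = 9 (the area scaling factor).

Substituting x = u + 3v, y = 2u - 3v into the integrand,

    2x + 2y → 6u,

so the integral becomes

    ∬_R (6u) · |J| du dv = ∫_0^3 ∫_0^2 (54u) dv du.

Inner (v): 108u.
Outer (u): 486.

Therefore ∬_D (2x + 2y) dx dy = 486.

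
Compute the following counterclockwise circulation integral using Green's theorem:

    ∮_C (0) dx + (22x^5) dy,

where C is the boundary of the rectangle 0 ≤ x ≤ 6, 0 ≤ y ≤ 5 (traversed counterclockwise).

Green's theorem converts the closed line integral into a double integral over the enclosed region D:

    ∮_C P dx + Q dy = ∬_D (∂Q/∂x - ∂P/∂y) dA.

Here P = 0, Q = 22x^5, so

    ∂Q/∂x = 110x^4,    ∂P/∂y = 0,
    ∂Q/∂x - ∂P/∂y = 110x^4.

D is the region 0 ≤ x ≤ 6, 0 ≤ y ≤ 5. Evaluating the double integral:

    ∬_D (110x^4) dA = ∫_0^{6} ∫_0^{5} (110x^4) dy dx.

Inner (y from 0 to 5): 550x^4.
Outer (x from 0 to 6): 855360.

Therefore ∮_C P dx + Q dy = 855360.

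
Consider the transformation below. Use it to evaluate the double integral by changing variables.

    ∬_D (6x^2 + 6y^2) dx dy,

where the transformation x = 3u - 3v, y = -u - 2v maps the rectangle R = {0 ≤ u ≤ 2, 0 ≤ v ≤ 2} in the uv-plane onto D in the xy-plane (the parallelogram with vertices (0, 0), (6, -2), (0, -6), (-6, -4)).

Compute the Jacobian determinant of (x, y) with respect to (u, v):

    ∂(x,y)/∂(u,v) = | 3  -3 | = (3)(-2) - (-3)(-1) = -9.
                   | -1  -2 |

Its absolute value is |J| = 9 (the area scaling factor).

Substituting x = 3u - 3v, y = -u - 2v into the integrand,

    6x^2 + 6y^2 → 60u^2 - 84u v + 78v^2,

so the integral becomes

    ∬_R (60u^2 - 84u v + 78v^2) · |J| du dv = ∫_0^2 ∫_0^2 (540u^2 - 756u v + 702v^2) dv du.

Inner (v): 1080u^2 - 1512u + 1872.
Outer (u): 3600.

Therefore ∬_D (6x^2 + 6y^2) dx dy = 3600.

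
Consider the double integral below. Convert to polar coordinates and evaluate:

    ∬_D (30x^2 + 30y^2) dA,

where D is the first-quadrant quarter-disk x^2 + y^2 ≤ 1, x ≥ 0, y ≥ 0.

The region D is 0 ≤ r ≤ 1, 0 ≤ θ ≤ π/2 in polar coordinates, where x = r cos(θ), y = r sin(θ), and dA = r dr dθ.

Under the substitution, the integrand becomes 30r^2, so

    ∬_D (30x^2 + 30y^2) dA = ∫_{0}^{π/2} ∫_{0}^{1} (30r^2) · r dr dθ.

Inner integral (in r): ∫_{0}^{1} (30r^2) · r dr = 15/2.

Outer integral (in θ): ∫_{0}^{π/2} (15/2) dθ = 15π/4.

Therefore ∬_D (30x^2 + 30y^2) dA = 15π/4.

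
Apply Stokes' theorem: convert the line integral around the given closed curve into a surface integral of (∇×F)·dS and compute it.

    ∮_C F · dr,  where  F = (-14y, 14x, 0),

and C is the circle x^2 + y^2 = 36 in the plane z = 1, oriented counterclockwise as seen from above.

Let S be the flat disk x^2 + y^2 ≤ 36 in the plane z = 1, with upward unit normal n̂ = ẑ. By Stokes' theorem,

    ∮_C F · dr = ∬_S (∇ × F) · n̂ dS = ∬_D (curl F)_z dA,

where D is the disk x^2 + y^2 ≤ 36.

Compute the curl of F = (-14y, 14x, 0):
    (∇ × F)_x = ∂F_z/∂y - ∂F_y/∂z = 0,
    (∇ × F)_y = ∂F_x/∂z - ∂F_z/∂x = 0,
    (∇ × F)_z = ∂F_y/∂x - ∂F_x/∂y = 28.

On z = 1, (curl F)_z = 28.

Convert to polar (x = r cos θ, y = r sin θ, dA = r dr dθ); the integrand becomes 28, so

    ∬_D (curl F)_z dA = ∫_0^{2π} ∫_0^{6} (28) · r dr dθ.

Inner (r from 0 to 6): 504.
Outer (θ from 0 to 2π): 1008π.

Therefore ∮_C F · dr = 1008π.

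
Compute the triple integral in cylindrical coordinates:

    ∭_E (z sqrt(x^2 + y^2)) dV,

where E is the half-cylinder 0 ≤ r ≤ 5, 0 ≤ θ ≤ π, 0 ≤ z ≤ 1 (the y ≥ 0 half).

In cylindrical coordinates, x = r cos(θ), y = r sin(θ), z = z, and dV = r dr dθ dz.

The integrand becomes r z, so

    ∭_E (z sqrt(x^2 + y^2)) dV = ∫_{0}^{π} ∫_{0}^{5} ∫_{0}^{1} (r z) · r dz dr dθ.

Inner (z): r^2/2.
Middle (r from 0 to 5): 125/6.
Outer (θ): 125π/6.

Therefore the triple integral equals 125π/6.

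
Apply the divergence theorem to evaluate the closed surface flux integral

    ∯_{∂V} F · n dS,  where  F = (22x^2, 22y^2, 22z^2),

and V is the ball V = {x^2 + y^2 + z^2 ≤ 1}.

By the divergence theorem,

    ∯_{∂V} F · n dS = ∭_V (∇ · F) dV.

Compute the divergence:
    ∇ · F = ∂F_x/∂x + ∂F_y/∂y + ∂F_z/∂z = 44x + 44y + 44z.

In spherical coordinates, x = ρ sin(φ) cos(θ), y = ρ sin(φ) sin(θ), z = ρ cos(φ), dV = ρ^2 sin(φ) dρ dφ dθ, with 0 ≤ ρ ≤ 1, 0 ≤ φ ≤ π, 0 ≤ θ ≤ 2π.

The integrand, after substitution and multiplying by the volume element, becomes (44ρ (sqrt(2)sin(φ)sin(θ + π/4) + cos(φ))) · ρ^2 sin(φ), so

    ∭_V (∇·F) dV = ∫_0^{2π} ∫_0^{π} ∫_0^{1} (44ρ (sqrt(2)sin(φ)sin(θ + π/4) + cos(φ))) · ρ^2 sin(φ) dρ dφ dθ.

Inner (ρ from 0 to 1): 11(sqrt(2)sin(φ)sin(θ + π/4) + cos(φ))sin(φ).
Middle (φ from 0 to π): 11sqrt(2)π sin(θ + π/4)/2.
Outer (θ from 0 to 2π): 0.

Therefore ∯_{∂V} F · n dS = 0.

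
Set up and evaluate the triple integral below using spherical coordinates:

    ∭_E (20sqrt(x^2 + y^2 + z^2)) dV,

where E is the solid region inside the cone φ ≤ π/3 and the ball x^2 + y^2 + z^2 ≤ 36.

In spherical coordinates, x = ρ sin(φ) cos(θ), y = ρ sin(φ) sin(θ), z = ρ cos(φ), and dV = ρ^2 sin(φ) dρ dφ dθ.

The integrand becomes 20ρ, so

    ∭_E (20sqrt(x^2 + y^2 + z^2)) dV = ∫_{0}^{2π} ∫_{0}^{π/3} ∫_{0}^{6} (20ρ) · ρ^2 sin(φ) dρ dφ dθ.

Inner (ρ): 6480sin(φ).
Middle (φ): 3240.
Outer (θ): 6480π.

Therefore the triple integral equals 6480π.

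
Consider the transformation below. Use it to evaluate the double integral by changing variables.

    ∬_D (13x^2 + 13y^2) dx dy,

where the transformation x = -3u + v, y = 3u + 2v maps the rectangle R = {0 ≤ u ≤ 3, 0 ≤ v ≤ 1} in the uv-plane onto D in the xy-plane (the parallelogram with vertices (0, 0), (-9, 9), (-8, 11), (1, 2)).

Compute the Jacobian determinant of (x, y) with respect to (u, v):

    ∂(x,y)/∂(u,v) = | -3  1 | = (-3)(2) - (1)(3) = -9.
                   | 3  2 |

Its absolute value is |J| = 9 (the area scaling factor).

Substituting x = -3u + v, y = 3u + 2v into the integrand,

    13x^2 + 13y^2 → 234u^2 + 78u v + 65v^2,

so the integral becomes

    ∬_R (234u^2 + 78u v + 65v^2) · |J| du dv = ∫_0^3 ∫_0^1 (2106u^2 + 702u v + 585v^2) dv du.

Inner (v): 2106u^2 + 351u + 195.
Outer (u): 42237/2.

Therefore ∬_D (13x^2 + 13y^2) dx dy = 42237/2.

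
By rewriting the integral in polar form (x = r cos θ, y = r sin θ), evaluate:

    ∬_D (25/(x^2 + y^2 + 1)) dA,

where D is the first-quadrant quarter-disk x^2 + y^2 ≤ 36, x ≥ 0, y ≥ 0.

The region D is 0 ≤ r ≤ 6, 0 ≤ θ ≤ π/2 in polar coordinates, where x = r cos(θ), y = r sin(θ), and dA = r dr dθ.

Under the substitution, the integrand becomes 25/(r^2 + 1), so

    ∬_D (25/(x^2 + y^2 + 1)) dA = ∫_{0}^{π/2} ∫_{0}^{6} (25/(r^2 + 1)) · r dr dθ.

Inner integral (in r): ∫_{0}^{6} (25/(r^2 + 1)) · r dr = 25log(37)/2.

Outer integral (in θ): ∫_{0}^{π/2} (25log(37)/2) dθ = 25π log(37)/4.

Therefore ∬_D (25/(x^2 + y^2 + 1)) dA = 25π log(37)/4.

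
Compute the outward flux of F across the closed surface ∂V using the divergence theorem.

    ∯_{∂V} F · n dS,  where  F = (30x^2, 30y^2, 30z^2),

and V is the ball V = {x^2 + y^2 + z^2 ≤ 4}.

By the divergence theorem,

    ∯_{∂V} F · n dS = ∭_V (∇ · F) dV.

Compute the divergence:
    ∇ · F = ∂F_x/∂x + ∂F_y/∂y + ∂F_z/∂z = 60x + 60y + 60z.

In spherical coordinates, x = ρ sin(φ) cos(θ), y = ρ sin(φ) sin(θ), z = ρ cos(φ), dV = ρ^2 sin(φ) dρ dφ dθ, with 0 ≤ ρ ≤ 2, 0 ≤ φ ≤ π, 0 ≤ θ ≤ 2π.

The integrand, after substitution and multiplying by the volume element, becomes (60ρ (sqrt(2)sin(φ)sin(θ + π/4) + cos(φ))) · ρ^2 sin(φ), so

    ∭_V (∇·F) dV = ∫_0^{2π} ∫_0^{π} ∫_0^{2} (60ρ (sqrt(2)sin(φ)sin(θ + π/4) + cos(φ))) · ρ^2 sin(φ) dρ dφ dθ.

Inner (ρ from 0 to 2): 240(sqrt(2)sin(φ)sin(θ + π/4) + cos(φ))sin(φ).
Middle (φ from 0 to π): 120sqrt(2)π sin(θ + π/4).
Outer (θ from 0 to 2π): 0.

Therefore ∯_{∂V} F · n dS = 0.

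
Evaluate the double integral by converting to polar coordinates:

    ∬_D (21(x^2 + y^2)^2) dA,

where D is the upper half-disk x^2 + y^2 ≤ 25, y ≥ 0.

The region D is 0 ≤ r ≤ 5, 0 ≤ θ ≤ π in polar coordinates, where x = r cos(θ), y = r sin(θ), and dA = r dr dθ.

Under the substitution, the integrand becomes 21r^4, so

    ∬_D (21(x^2 + y^2)^2) dA = ∫_{0}^{π} ∫_{0}^{5} (21r^4) · r dr dθ.

Inner integral (in r): ∫_{0}^{5} (21r^4) · r dr = 109375/2.

Outer integral (in θ): ∫_{0}^{π} (109375/2) dθ = 109375π/2.

Therefore ∬_D (21(x^2 + y^2)^2) dA = 109375π/2.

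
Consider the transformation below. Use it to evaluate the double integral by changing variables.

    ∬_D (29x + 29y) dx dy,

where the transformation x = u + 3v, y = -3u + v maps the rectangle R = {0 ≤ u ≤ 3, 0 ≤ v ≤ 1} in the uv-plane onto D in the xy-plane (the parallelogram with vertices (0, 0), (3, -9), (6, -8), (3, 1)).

Compute the Jacobian determinant of (x, y) with respect to (u, v):

    ∂(x,y)/∂(u,v) = | 1  3 | = (1)(1) - (3)(-3) = 10.
                   | -3  1 |

Its absolute value is |J| = 10 (the area scaling factor).

Substituting x = u + 3v, y = -3u + v into the integrand,

    29x + 29y → -58u + 116v,

so the integral becomes

    ∬_R (-58u + 116v) · |J| du dv = ∫_0^3 ∫_0^1 (-580u + 1160v) dv du.

Inner (v): 580 - 580u.
Outer (u): -870.

Therefore ∬_D (29x + 29y) dx dy = -870.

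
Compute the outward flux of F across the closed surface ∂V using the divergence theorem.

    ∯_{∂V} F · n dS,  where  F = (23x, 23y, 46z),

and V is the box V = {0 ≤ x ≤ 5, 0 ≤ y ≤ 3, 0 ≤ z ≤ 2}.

By the divergence theorem,

    ∯_{∂V} F · n dS = ∭_V (∇ · F) dV.

Compute the divergence:
    ∇ · F = ∂F_x/∂x + ∂F_y/∂y + ∂F_z/∂z = 23 + 23 + 46 = 92.

V is a rectangular box, so dV = dx dy dz with 0 ≤ x ≤ 5, 0 ≤ y ≤ 3, 0 ≤ z ≤ 2.

Integrate (92) over V as an iterated integral:

    ∭_V (∇·F) dV = ∫_0^{5} ∫_0^{3} ∫_0^{2} (92) dz dy dx.

Inner (z from 0 to 2): 184.
Middle (y from 0 to 3): 552.
Outer (x from 0 to 5): 2760.

Therefore ∯_{∂V} F · n dS = 2760.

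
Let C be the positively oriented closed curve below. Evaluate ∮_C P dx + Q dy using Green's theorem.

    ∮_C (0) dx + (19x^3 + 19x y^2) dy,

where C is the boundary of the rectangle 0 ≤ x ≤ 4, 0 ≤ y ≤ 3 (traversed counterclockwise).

Green's theorem converts the closed line integral into a double integral over the enclosed region D:

    ∮_C P dx + Q dy = ∬_D (∂Q/∂x - ∂P/∂y) dA.

Here P = 0, Q = 19x^3 + 19x y^2, so

    ∂Q/∂x = 57x^2 + 19y^2,    ∂P/∂y = 0,
    ∂Q/∂x - ∂P/∂y = 57x^2 + 19y^2.

D is the region 0 ≤ x ≤ 4, 0 ≤ y ≤ 3. Evaluating the double integral:

    ∬_D (57x^2 + 19y^2) dA = ∫_0^{4} ∫_0^{3} (57x^2 + 19y^2) dy dx.

Inner (y from 0 to 3): 171x^2 + 171.
Outer (x from 0 to 4): 4332.

Therefore ∮_C P dx + Q dy = 4332.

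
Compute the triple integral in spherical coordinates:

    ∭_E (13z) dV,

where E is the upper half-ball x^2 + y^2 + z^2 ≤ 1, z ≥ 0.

In spherical coordinates, x = ρ sin(φ) cos(θ), y = ρ sin(φ) sin(θ), z = ρ cos(φ), and dV = ρ^2 sin(φ) dρ dφ dθ.

The integrand becomes 13ρ cos(φ), so

    ∭_E (13z) dV = ∫_{0}^{2π} ∫_{0}^{π/2} ∫_{0}^{1} (13ρ cos(φ)) · ρ^2 sin(φ) dρ dφ dθ.

Inner (ρ): 13sin(2φ)/8.
Middle (φ): 13/8.
Outer (θ): 13π/4.

Therefore the triple integral equals 13π/4.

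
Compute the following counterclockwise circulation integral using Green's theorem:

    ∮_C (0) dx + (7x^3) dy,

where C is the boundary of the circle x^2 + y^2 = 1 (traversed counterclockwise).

Green's theorem converts the closed line integral into a double integral over the enclosed region D:

    ∮_C P dx + Q dy = ∬_D (∂Q/∂x - ∂P/∂y) dA.

Here P = 0, Q = 7x^3, so

    ∂Q/∂x = 21x^2,    ∂P/∂y = 0,
    ∂Q/∂x - ∂P/∂y = 21x^2.

D is the region x^2 + y^2 ≤ 1. Evaluating the double integral:

In polar coordinates (x = r cos θ, y = r sin θ, dA = r dr dθ) the integrand becomes 21r^2cos(θ)^2, so

    ∬_D (21x^2) dA = ∫_0^{2π} ∫_0^{1} (21r^2cos(θ)^2) · r dr dθ.

Inner (r from 0 to 1): 21cos(θ)^2/4.
Outer (θ from 0 to 2π): 21π/4.

Therefore ∮_C P dx + Q dy = 21π/4.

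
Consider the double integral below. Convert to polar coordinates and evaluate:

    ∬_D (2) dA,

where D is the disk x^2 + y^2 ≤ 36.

The region D is 0 ≤ r ≤ 6, 0 ≤ θ ≤ 2π in polar coordinates, where x = r cos(θ), y = r sin(θ), and dA = r dr dθ.

Under the substitution, the integrand becomes 2, so

    ∬_D (2) dA = ∫_{0}^{2π} ∫_{0}^{6} (2) · r dr dθ.

Inner integral (in r): ∫_{0}^{6} (2) · r dr = 36.

Outer integral (in θ): ∫_{0}^{2π} (36) dθ = 72π.

Therefore ∬_D (2) dA = 72π.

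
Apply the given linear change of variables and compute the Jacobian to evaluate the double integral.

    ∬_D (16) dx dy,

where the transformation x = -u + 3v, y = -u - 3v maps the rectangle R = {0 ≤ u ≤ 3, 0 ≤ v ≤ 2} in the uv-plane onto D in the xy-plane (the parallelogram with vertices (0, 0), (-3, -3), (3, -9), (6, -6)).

Compute the Jacobian determinant of (x, y) with respect to (u, v):

    ∂(x,y)/∂(u,v) = | -1  3 | = (-1)(-3) - (3)(-1) = 6.
                   | -1  -3 |

Its absolute value is |J| = 6 (the area scaling factor).

Substituting x = -u + 3v, y = -u - 3v into the integrand,

    16 → 16,

so the integral becomes

    ∬_R (16) · |J| du dv = ∫_0^3 ∫_0^2 (96) dv du.

Inner (v): 192.
Outer (u): 576.

Therefore ∬_D (16) dx dy = 576.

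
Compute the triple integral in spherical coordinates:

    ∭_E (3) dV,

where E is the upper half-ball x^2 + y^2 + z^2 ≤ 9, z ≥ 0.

In spherical coordinates, x = ρ sin(φ) cos(θ), y = ρ sin(φ) sin(θ), z = ρ cos(φ), and dV = ρ^2 sin(φ) dρ dφ dθ.

The integrand becomes 3, so

    ∭_E (3) dV = ∫_{0}^{2π} ∫_{0}^{π/2} ∫_{0}^{3} (3) · ρ^2 sin(φ) dρ dφ dθ.

Inner (ρ): 27sin(φ).
Middle (φ): 27.
Outer (θ): 54π.

Therefore the triple integral equals 54π.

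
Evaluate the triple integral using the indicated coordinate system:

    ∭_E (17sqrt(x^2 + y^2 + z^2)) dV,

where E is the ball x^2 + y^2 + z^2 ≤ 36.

In spherical coordinates, x = ρ sin(φ) cos(θ), y = ρ sin(φ) sin(θ), z = ρ cos(φ), and dV = ρ^2 sin(φ) dρ dφ dθ.

The integrand becomes 17ρ, so

    ∭_E (17sqrt(x^2 + y^2 + z^2)) dV = ∫_{0}^{2π} ∫_{0}^{π} ∫_{0}^{6} (17ρ) · ρ^2 sin(φ) dρ dφ dθ.

Inner (ρ): 5508sin(φ).
Middle (φ): 11016.
Outer (θ): 22032π.

Therefore the triple integral equals 22032π.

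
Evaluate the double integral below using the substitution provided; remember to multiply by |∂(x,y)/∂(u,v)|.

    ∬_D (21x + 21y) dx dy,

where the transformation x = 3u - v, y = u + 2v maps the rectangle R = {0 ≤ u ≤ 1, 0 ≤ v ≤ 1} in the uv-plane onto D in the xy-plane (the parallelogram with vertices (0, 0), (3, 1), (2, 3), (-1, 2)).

Compute the Jacobian determinant of (x, y) with respect to (u, v):

    ∂(x,y)/∂(u,v) = | 3  -1 | = (3)(2) - (-1)(1) = 7.
                   | 1  2 |

Its absolute value is |J| = 7 (the area scaling factor).

Substituting x = 3u - v, y = u + 2v into the integrand,

    21x + 21y → 84u + 21v,

so the integral becomes

    ∬_R (84u + 21v) · |J| du dv = ∫_0^1 ∫_0^1 (588u + 147v) dv du.

Inner (v): 588u + 147/2.
Outer (u): 735/2.

Therefore ∬_D (21x + 21y) dx dy = 735/2.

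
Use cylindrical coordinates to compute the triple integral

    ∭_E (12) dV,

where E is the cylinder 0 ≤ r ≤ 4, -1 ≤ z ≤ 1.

In cylindrical coordinates, x = r cos(θ), y = r sin(θ), z = z, and dV = r dr dθ dz.

The integrand becomes 12, so

    ∭_E (12) dV = ∫_{0}^{2π} ∫_{0}^{4} ∫_{-1}^{1} (12) · r dz dr dθ.

Inner (z): 24r.
Middle (r from 0 to 4): 192.
Outer (θ): 384π.

Therefore the triple integral equals 384π.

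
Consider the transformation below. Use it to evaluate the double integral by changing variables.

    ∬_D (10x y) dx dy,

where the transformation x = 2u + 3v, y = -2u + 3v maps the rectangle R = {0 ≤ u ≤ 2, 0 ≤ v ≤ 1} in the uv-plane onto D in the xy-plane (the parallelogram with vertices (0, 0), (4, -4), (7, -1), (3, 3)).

Compute the Jacobian determinant of (x, y) with respect to (u, v):

    ∂(x,y)/∂(u,v) = | 2  3 | = (2)(3) - (3)(-2) = 12.
                   | -2  3 |

Its absolute value is |J| = 12 (the area scaling factor).

Substituting x = 2u + 3v, y = -2u + 3v into the integrand,

    10x y → -40u^2 + 90v^2,

so the integral becomes

    ∬_R (-40u^2 + 90v^2) · |J| du dv = ∫_0^2 ∫_0^1 (-480u^2 + 1080v^2) dv du.

Inner (v): 360 - 480u^2.
Outer (u): -560.

Therefore ∬_D (10x y) dx dy = -560.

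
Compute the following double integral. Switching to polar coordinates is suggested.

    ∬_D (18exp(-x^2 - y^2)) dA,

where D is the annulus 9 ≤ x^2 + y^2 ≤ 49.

The region D is 3 ≤ r ≤ 7, 0 ≤ θ ≤ 2π in polar coordinates, where x = r cos(θ), y = r sin(θ), and dA = r dr dθ.

Under the substitution, the integrand becomes 18exp(-r^2), so

    ∬_D (18exp(-x^2 - y^2)) dA = ∫_{0}^{2π} ∫_{3}^{7} (18exp(-r^2)) · r dr dθ.

Inner integral (in r): ∫_{3}^{7} (18exp(-r^2)) · r dr = -(9 - 9exp(40))exp(-49).

Outer integral (in θ): ∫_{0}^{2π} (-(9 - 9exp(40))exp(-49)) dθ = -18π (1 - exp(40))exp(-49).

Therefore ∬_D (18exp(-x^2 - y^2)) dA = -18π (1 - exp(40))exp(-49).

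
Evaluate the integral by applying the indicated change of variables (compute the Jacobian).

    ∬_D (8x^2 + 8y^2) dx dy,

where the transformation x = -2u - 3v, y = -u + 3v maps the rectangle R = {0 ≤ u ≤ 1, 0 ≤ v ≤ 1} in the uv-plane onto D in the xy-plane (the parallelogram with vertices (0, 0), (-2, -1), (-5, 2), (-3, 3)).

Compute the Jacobian determinant of (x, y) with respect to (u, v):

    ∂(x,y)/∂(u,v) = | -2  -3 | = (-2)(3) - (-3)(-1) = -9.
                   | -1  3 |

Its absolute value is |J| = 9 (the area scaling factor).

Substituting x = -2u - 3v, y = -u + 3v into the integrand,

    8x^2 + 8y^2 → 40u^2 + 48u v + 144v^2,

so the integral becomes

    ∬_R (40u^2 + 48u v + 144v^2) · |J| du dv = ∫_0^1 ∫_0^1 (360u^2 + 432u v + 1296v^2) dv du.

Inner (v): 360u^2 + 216u + 432.
Outer (u): 660.

Therefore ∬_D (8x^2 + 8y^2) dx dy = 660.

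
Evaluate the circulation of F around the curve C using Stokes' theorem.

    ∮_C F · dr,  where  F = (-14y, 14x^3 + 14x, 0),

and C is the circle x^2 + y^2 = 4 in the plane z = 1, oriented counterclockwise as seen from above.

Let S be the flat disk x^2 + y^2 ≤ 4 in the plane z = 1, with upward unit normal n̂ = ẑ. By Stokes' theorem,

    ∮_C F · dr = ∬_S (∇ × F) · n̂ dS = ∬_D (curl F)_z dA,

where D is the disk x^2 + y^2 ≤ 4.

Compute the curl of F = (-14y, 14x^3 + 14x, 0):
    (∇ × F)_x = ∂F_z/∂y - ∂F_y/∂z = 0,
    (∇ × F)_y = ∂F_x/∂z - ∂F_z/∂x = 0,
    (∇ × F)_z = ∂F_y/∂x - ∂F_x/∂y = 42x^2 + 28.

On z = 1, (curl F)_z = 42x^2 + 28.

Convert to polar (x = r cos θ, y = r sin θ, dA = r dr dθ); the integrand becomes 42r^2cos(θ)^2 + 28, so

    ∬_D (curl F)_z dA = ∫_0^{2π} ∫_0^{2} (42r^2cos(θ)^2 + 28) · r dr dθ.

Inner (r from 0 to 2): 168cos(θ)^2 + 56.
Outer (θ from 0 to 2π): 280π.

Therefore ∮_C F · dr = 280π.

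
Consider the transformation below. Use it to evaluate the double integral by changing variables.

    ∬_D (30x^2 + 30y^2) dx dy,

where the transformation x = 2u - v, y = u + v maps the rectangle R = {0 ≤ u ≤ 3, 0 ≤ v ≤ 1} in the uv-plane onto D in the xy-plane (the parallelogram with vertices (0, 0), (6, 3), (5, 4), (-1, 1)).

Compute the Jacobian determinant of (x, y) with respect to (u, v):

    ∂(x,y)/∂(u,v) = | 2  -1 | = (2)(1) - (-1)(1) = 3.
                   | 1  1 |

Its absolute value is |J| = 3 (the area scaling factor).

Substituting x = 2u - v, y = u + v into the integrand,

    30x^2 + 30y^2 → 150u^2 - 60u v + 60v^2,

so the integral becomes

    ∬_R (150u^2 - 60u v + 60v^2) · |J| du dv = ∫_0^3 ∫_0^1 (450u^2 - 180u v + 180v^2) dv du.

Inner (v): 450u^2 - 90u + 60.
Outer (u): 3825.

Therefore ∬_D (30x^2 + 30y^2) dx dy = 3825.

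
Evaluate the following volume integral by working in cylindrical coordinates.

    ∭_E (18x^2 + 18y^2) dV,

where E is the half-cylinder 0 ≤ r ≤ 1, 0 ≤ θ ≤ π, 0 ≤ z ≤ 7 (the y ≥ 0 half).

In cylindrical coordinates, x = r cos(θ), y = r sin(θ), z = z, and dV = r dr dθ dz.

The integrand becomes 18r^2, so

    ∭_E (18x^2 + 18y^2) dV = ∫_{0}^{π} ∫_{0}^{1} ∫_{0}^{7} (18r^2) · r dz dr dθ.

Inner (z): 126r^3.
Middle (r from 0 to 1): 63/2.
Outer (θ): 63π/2.

Therefore the triple integral equals 63π/2.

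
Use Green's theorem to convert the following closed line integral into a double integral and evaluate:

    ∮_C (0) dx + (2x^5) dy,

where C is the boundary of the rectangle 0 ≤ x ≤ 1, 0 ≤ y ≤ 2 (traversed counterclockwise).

Green's theorem converts the closed line integral into a double integral over the enclosed region D:

    ∮_C P dx + Q dy = ∬_D (∂Q/∂x - ∂P/∂y) dA.

Here P = 0, Q = 2x^5, so

    ∂Q/∂x = 10x^4,    ∂P/∂y = 0,
    ∂Q/∂x - ∂P/∂y = 10x^4.

D is the region 0 ≤ x ≤ 1, 0 ≤ y ≤ 2. Evaluating the double integral:

    ∬_D (10x^4) dA = ∫_0^{1} ∫_0^{2} (10x^4) dy dx.

Inner (y from 0 to 2): 20x^4.
Outer (x from 0 to 1): 4.

Therefore ∮_C P dx + Q dy = 4.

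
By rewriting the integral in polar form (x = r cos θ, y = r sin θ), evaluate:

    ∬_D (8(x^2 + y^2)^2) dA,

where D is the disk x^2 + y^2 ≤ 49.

The region D is 0 ≤ r ≤ 7, 0 ≤ θ ≤ 2π in polar coordinates, where x = r cos(θ), y = r sin(θ), and dA = r dr dθ.

Under the substitution, the integrand becomes 8r^4, so

    ∬_D (8(x^2 + y^2)^2) dA = ∫_{0}^{2π} ∫_{0}^{7} (8r^4) · r dr dθ.

Inner integral (in r): ∫_{0}^{7} (8r^4) · r dr = 470596/3.

Outer integral (in θ): ∫_{0}^{2π} (470596/3) dθ = 941192π/3.

Therefore ∬_D (8(x^2 + y^2)^2) dA = 941192π/3.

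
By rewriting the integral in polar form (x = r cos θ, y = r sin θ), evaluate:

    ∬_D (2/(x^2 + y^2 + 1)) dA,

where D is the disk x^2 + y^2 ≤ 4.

The region D is 0 ≤ r ≤ 2, 0 ≤ θ ≤ 2π in polar coordinates, where x = r cos(θ), y = r sin(θ), and dA = r dr dθ.

Under the substitution, the integrand becomes 2/(r^2 + 1), so

    ∬_D (2/(x^2 + y^2 + 1)) dA = ∫_{0}^{2π} ∫_{0}^{2} (2/(r^2 + 1)) · r dr dθ.

Inner integral (in r): ∫_{0}^{2} (2/(r^2 + 1)) · r dr = log(5).

Outer integral (in θ): ∫_{0}^{2π} (log(5)) dθ = 2π log(5).

Therefore ∬_D (2/(x^2 + y^2 + 1)) dA = 2π log(5).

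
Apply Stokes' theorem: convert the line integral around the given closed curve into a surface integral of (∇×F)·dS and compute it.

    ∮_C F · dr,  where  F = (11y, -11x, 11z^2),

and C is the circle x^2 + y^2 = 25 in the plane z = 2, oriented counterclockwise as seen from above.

Let S be the flat disk x^2 + y^2 ≤ 25 in the plane z = 2, with upward unit normal n̂ = ẑ. By Stokes' theorem,

    ∮_C F · dr = ∬_S (∇ × F) · n̂ dS = ∬_D (curl F)_z dA,

where D is the disk x^2 + y^2 ≤ 25.

Compute the curl of F = (11y, -11x, 11z^2):
    (∇ × F)_x = ∂F_z/∂y - ∂F_y/∂z = 0,
    (∇ × F)_y = ∂F_x/∂z - ∂F_z/∂x = 0,
    (∇ × F)_z = ∂F_y/∂x - ∂F_x/∂y = -22.

On z = 2, (curl F)_z = -22.

Convert to polar (x = r cos θ, y = r sin θ, dA = r dr dθ); the integrand becomes -22, so

    ∬_D (curl F)_z dA = ∫_0^{2π} ∫_0^{5} (-22) · r dr dθ.

Inner (r from 0 to 5): -275.
Outer (θ from 0 to 2π): -550π.

Therefore ∮_C F · dr = -550π.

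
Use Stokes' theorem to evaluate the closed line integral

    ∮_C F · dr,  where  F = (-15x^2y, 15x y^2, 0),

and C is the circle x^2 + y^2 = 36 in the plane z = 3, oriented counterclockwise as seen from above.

Let S be the flat disk x^2 + y^2 ≤ 36 in the plane z = 3, with upward unit normal n̂ = ẑ. By Stokes' theorem,

    ∮_C F · dr = ∬_S (∇ × F) · n̂ dS = ∬_D (curl F)_z dA,

where D is the disk x^2 + y^2 ≤ 36.

Compute the curl of F = (-15x^2y, 15x y^2, 0):
    (∇ × F)_x = ∂F_z/∂y - ∂F_y/∂z = 0,
    (∇ × F)_y = ∂F_x/∂z - ∂F_z/∂x = 0,
    (∇ × F)_z = ∂F_y/∂x - ∂F_x/∂y = 15x^2 + 15y^2.

On z = 3, (curl F)_z = 15x^2 + 15y^2.

Convert to polar (x = r cos θ, y = r sin θ, dA = r dr dθ); the integrand becomes 15r^2, so

    ∬_D (curl F)_z dA = ∫_0^{2π} ∫_0^{6} (15r^2) · r dr dθ.

Inner (r from 0 to 6): 4860.
Outer (θ from 0 to 2π): 9720π.

Therefore ∮_C F · dr = 9720π.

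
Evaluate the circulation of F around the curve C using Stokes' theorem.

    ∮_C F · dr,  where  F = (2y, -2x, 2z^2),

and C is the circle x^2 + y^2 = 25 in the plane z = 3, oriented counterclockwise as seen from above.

Let S be the flat disk x^2 + y^2 ≤ 25 in the plane z = 3, with upward unit normal n̂ = ẑ. By Stokes' theorem,

    ∮_C F · dr = ∬_S (∇ × F) · n̂ dS = ∬_D (curl F)_z dA,

where D is the disk x^2 + y^2 ≤ 25.

Compute the curl of F = (2y, -2x, 2z^2):
    (∇ × F)_x = ∂F_z/∂y - ∂F_y/∂z = 0,
    (∇ × F)_y = ∂F_x/∂z - ∂F_z/∂x = 0,
    (∇ × F)_z = ∂F_y/∂x - ∂F_x/∂y = -4.

On z = 3, (curl F)_z = -4.

Convert to polar (x = r cos θ, y = r sin θ, dA = r dr dθ); the integrand becomes -4, so

    ∬_D (curl F)_z dA = ∫_0^{2π} ∫_0^{5} (-4) · r dr dθ.

Inner (r from 0 to 5): -50.
Outer (θ from 0 to 2π): -100π.

Therefore ∮_C F · dr = -100π.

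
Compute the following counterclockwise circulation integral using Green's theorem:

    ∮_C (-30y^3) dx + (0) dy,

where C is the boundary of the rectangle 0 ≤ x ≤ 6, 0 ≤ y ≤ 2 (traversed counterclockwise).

Green's theorem converts the closed line integral into a double integral over the enclosed region D:

    ∮_C P dx + Q dy = ∬_D (∂Q/∂x - ∂P/∂y) dA.

Here P = -30y^3, Q = 0, so

    ∂Q/∂x = 0,    ∂P/∂y = -90y^2,
    ∂Q/∂x - ∂P/∂y = 90y^2.

D is the region 0 ≤ x ≤ 6, 0 ≤ y ≤ 2. Evaluating the double integral:

    ∬_D (90y^2) dA = ∫_0^{6} ∫_0^{2} (90y^2) dy dx.

Inner (y from 0 to 2): 240.
Outer (x from 0 to 6): 1440.

Therefore ∮_C P dx + Q dy = 1440.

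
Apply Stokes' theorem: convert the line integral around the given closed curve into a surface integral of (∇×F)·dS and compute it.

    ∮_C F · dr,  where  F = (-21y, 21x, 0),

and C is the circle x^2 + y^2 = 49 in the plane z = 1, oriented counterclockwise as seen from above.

Let S be the flat disk x^2 + y^2 ≤ 49 in the plane z = 1, with upward unit normal n̂ = ẑ. By Stokes' theorem,

    ∮_C F · dr = ∬_S (∇ × F) · n̂ dS = ∬_D (curl F)_z dA,

where D is the disk x^2 + y^2 ≤ 49.

Compute the curl of F = (-21y, 21x, 0):
    (∇ × F)_x = ∂F_z/∂y - ∂F_y/∂z = 0,
    (∇ × F)_y = ∂F_x/∂z - ∂F_z/∂x = 0,
    (∇ × F)_z = ∂F_y/∂x - ∂F_x/∂y = 42.

On z = 1, (curl F)_z = 42.

Convert to polar (x = r cos θ, y = r sin θ, dA = r dr dθ); the integrand becomes 42, so

    ∬_D (curl F)_z dA = ∫_0^{2π} ∫_0^{7} (42) · r dr dθ.

Inner (r from 0 to 7): 1029.
Outer (θ from 0 to 2π): 2058π.

Therefore ∮_C F · dr = 2058π.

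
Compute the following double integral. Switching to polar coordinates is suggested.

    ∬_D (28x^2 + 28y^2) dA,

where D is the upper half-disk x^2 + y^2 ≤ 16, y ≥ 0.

The region D is 0 ≤ r ≤ 4, 0 ≤ θ ≤ π in polar coordinates, where x = r cos(θ), y = r sin(θ), and dA = r dr dθ.

Under the substitution, the integrand becomes 28r^2, so

    ∬_D (28x^2 + 28y^2) dA = ∫_{0}^{π} ∫_{0}^{4} (28r^2) · r dr dθ.

Inner integral (in r): ∫_{0}^{4} (28r^2) · r dr = 1792.

Outer integral (in θ): ∫_{0}^{π} (1792) dθ = 1792π.

Therefore ∬_D (28x^2 + 28y^2) dA = 1792π.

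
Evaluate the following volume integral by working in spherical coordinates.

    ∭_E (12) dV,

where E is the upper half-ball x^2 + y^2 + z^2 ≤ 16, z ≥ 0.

In spherical coordinates, x = ρ sin(φ) cos(θ), y = ρ sin(φ) sin(θ), z = ρ cos(φ), and dV = ρ^2 sin(φ) dρ dφ dθ.

The integrand becomes 12, so

    ∭_E (12) dV = ∫_{0}^{2π} ∫_{0}^{π/2} ∫_{0}^{4} (12) · ρ^2 sin(φ) dρ dφ dθ.

Inner (ρ): 256sin(φ).
Middle (φ): 256.
Outer (θ): 512π.

Therefore the triple integral equals 512π.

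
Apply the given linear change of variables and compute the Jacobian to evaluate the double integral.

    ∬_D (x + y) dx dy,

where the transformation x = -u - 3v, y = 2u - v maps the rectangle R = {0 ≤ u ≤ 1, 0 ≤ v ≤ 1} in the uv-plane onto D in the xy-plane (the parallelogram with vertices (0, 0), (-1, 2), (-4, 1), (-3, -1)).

Compute the Jacobian determinant of (x, y) with respect to (u, v):

    ∂(x,y)/∂(u,v) = | -1  -3 | = (-1)(-1) - (-3)(2) = 7.
                   | 2  -1 |

Its absolute value is |J| = 7 (the area scaling factor).

Substituting x = -u - 3v, y = 2u - v into the integrand,

    x + y → u - 4v,

so the integral becomes

    ∬_R (u - 4v) · |J| du dv = ∫_0^1 ∫_0^1 (7u - 28v) dv du.

Inner (v): 7u - 14.
Outer (u): -21/2.

Therefore ∬_D (x + y) dx dy = -21/2.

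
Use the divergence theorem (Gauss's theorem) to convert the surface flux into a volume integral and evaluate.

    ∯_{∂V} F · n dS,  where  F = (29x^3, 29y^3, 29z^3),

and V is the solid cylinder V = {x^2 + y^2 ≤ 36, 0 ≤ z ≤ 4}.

By the divergence theorem,

    ∯_{∂V} F · n dS = ∭_V (∇ · F) dV.

Compute the divergence:
    ∇ · F = ∂F_x/∂x + ∂F_y/∂y + ∂F_z/∂z = 87x^2 + 87y^2 + 87z^2.

In cylindrical coordinates, x = r cos(θ), y = r sin(θ), z = z, dV = r dr dθ dz, with 0 ≤ r ≤ 6, 0 ≤ θ ≤ 2π, 0 ≤ z ≤ 4.

The integrand, after substitution and multiplying by the volume element, becomes (87r^2 + 87z^2) · r, so

    ∭_V (∇·F) dV = ∫_0^{2π} ∫_0^{6} ∫_0^{4} (87r^2 + 87z^2) · r dz dr dθ.

Inner (z from 0 to 4): 348r^3 + 1856r.
Middle (r from 0 to 6): 146160.
Outer (θ from 0 to 2π): 292320π.

Therefore ∯_{∂V} F · n dS = 292320π.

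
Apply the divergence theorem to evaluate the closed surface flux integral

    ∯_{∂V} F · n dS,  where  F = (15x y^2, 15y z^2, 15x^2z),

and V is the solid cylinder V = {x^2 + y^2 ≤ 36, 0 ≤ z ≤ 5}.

By the divergence theorem,

    ∯_{∂V} F · n dS = ∭_V (∇ · F) dV.

Compute the divergence:
    ∇ · F = ∂F_x/∂x + ∂F_y/∂y + ∂F_z/∂z = 15y^2 + 15z^2 + 15x^2 = 15x^2 + 15y^2 + 15z^2.

In cylindrical coordinates, x = r cos(θ), y = r sin(θ), z = z, dV = r dr dθ dz, with 0 ≤ r ≤ 6, 0 ≤ θ ≤ 2π, 0 ≤ z ≤ 5.

The integrand, after substitution and multiplying by the volume element, becomes (15r^2 + 15z^2) · r, so

    ∭_V (∇·F) dV = ∫_0^{2π} ∫_0^{6} ∫_0^{5} (15r^2 + 15z^2) · r dz dr dθ.

Inner (z from 0 to 5): 75r^3 + 625r.
Middle (r from 0 to 6): 35550.
Outer (θ from 0 to 2π): 71100π.

Therefore ∯_{∂V} F · n dS = 71100π.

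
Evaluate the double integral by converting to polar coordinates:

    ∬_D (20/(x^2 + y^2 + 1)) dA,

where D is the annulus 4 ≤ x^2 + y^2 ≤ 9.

The region D is 2 ≤ r ≤ 3, 0 ≤ θ ≤ 2π in polar coordinates, where x = r cos(θ), y = r sin(θ), and dA = r dr dθ.

Under the substitution, the integrand becomes 20/(r^2 + 1), so

    ∬_D (20/(x^2 + y^2 + 1)) dA = ∫_{0}^{2π} ∫_{2}^{3} (20/(r^2 + 1)) · r dr dθ.

Inner integral (in r): ∫_{2}^{3} (20/(r^2 + 1)) · r dr = log(1024).

Outer integral (in θ): ∫_{0}^{2π} (log(1024)) dθ = 20π log(2).

Therefore ∬_D (20/(x^2 + y^2 + 1)) dA = 20π log(2).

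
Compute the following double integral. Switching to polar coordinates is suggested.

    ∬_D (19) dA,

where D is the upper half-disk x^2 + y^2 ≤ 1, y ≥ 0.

The region D is 0 ≤ r ≤ 1, 0 ≤ θ ≤ π in polar coordinates, where x = r cos(θ), y = r sin(θ), and dA = r dr dθ.

Under the substitution, the integrand becomes 19, so

    ∬_D (19) dA = ∫_{0}^{π} ∫_{0}^{1} (19) · r dr dθ.

Inner integral (in r): ∫_{0}^{1} (19) · r dr = 19/2.

Outer integral (in θ): ∫_{0}^{π} (19/2) dθ = 19π/2.

Therefore ∬_D (19) dA = 19π/2.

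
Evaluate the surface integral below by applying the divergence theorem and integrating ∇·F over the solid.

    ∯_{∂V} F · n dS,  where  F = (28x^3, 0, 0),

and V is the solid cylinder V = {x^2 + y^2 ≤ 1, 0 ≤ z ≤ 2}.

By the divergence theorem,

    ∯_{∂V} F · n dS = ∭_V (∇ · F) dV.

Compute the divergence:
    ∇ · F = ∂F_x/∂x + ∂F_y/∂y + ∂F_z/∂z = 84x^2 + 0 + 0 = 84x^2.

In cylindrical coordinates, x = r cos(θ), y = r sin(θ), z = z, dV = r dr dθ dz, with 0 ≤ r ≤ 1, 0 ≤ θ ≤ 2π, 0 ≤ z ≤ 2.

The integrand, after substitution and multiplying by the volume element, becomes (84r^2cos(θ)^2) · r, so

    ∭_V (∇·F) dV = ∫_0^{2π} ∫_0^{1} ∫_0^{2} (84r^2cos(θ)^2) · r dz dr dθ.

Inner (z from 0 to 2): 168r^3cos(θ)^2.
Middle (r from 0 to 1): 42cos(θ)^2.
Outer (θ from 0 to 2π): 42π.

Therefore ∯_{∂V} F · n dS = 42π.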